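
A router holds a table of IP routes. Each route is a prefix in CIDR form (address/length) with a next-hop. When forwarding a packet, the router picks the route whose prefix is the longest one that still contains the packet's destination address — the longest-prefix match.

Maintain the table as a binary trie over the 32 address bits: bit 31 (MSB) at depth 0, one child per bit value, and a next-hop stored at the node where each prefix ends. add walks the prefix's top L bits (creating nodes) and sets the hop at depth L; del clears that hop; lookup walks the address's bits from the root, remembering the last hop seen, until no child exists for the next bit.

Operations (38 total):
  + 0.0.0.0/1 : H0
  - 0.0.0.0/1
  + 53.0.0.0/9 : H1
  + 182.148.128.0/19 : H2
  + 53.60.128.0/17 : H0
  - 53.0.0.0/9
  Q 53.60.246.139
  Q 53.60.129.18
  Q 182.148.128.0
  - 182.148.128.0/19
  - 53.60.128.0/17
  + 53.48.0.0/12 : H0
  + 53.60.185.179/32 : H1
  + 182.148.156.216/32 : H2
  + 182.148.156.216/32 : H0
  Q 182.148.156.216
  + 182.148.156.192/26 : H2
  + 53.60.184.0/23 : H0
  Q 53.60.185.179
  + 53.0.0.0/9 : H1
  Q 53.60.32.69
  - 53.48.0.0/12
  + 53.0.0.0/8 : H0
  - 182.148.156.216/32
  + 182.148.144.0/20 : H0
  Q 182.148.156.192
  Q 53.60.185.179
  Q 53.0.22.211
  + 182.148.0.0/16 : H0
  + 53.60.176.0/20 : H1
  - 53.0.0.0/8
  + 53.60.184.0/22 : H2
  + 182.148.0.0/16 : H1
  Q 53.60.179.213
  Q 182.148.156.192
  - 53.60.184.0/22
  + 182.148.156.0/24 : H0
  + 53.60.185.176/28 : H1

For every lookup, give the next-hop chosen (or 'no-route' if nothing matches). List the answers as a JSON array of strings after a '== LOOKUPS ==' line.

Apply in order:
  add 0.0.0.0/1 -> H0 at depth 1
  - 0.0.0.0/1 clear@1
  add 53.0.0.0/9 -> H1 at depth 9
  add 182.148.128.0/19 -> H2 at depth 19
  add 53.60.128.0/17 -> H0 at depth 17
  - 53.0.0.0/9 clear@9
  Q 53.60.246.139: descend 00110101001111001 ; hops seen [H0] ; pick H0
  Q 53.60.129.18: descend 00110101001111001 ; hops seen [H0] ; pick H0
  Q 182.148.128.0: descend 1011011010010100100 ; hops seen [H2] ; pick H2
  - 182.148.128.0/19 clear@19
  - 53.60.128.0/17 clear@17
  add 53.48.0.0/12 -> H0 at depth 12
  add 53.60.185.179/32 -> H1 at depth 32
  add 182.148.156.216/32 -> H2 at depth 32
  add 182.148.156.216/32 -> H0 at depth 32
  Q 182.148.156.216: descend 10110110100101001001110011011000 ; hops seen [H0] ; pick H0
  add 182.148.156.192/26 -> H2 at depth 26
  add 53.60.184.0/23 -> H0 at depth 23
  Q 53.60.185.179: descend 00110101001111001011100110110011 ; hops seen [H0,H0,H1] ; pick H1
  add 53.0.0.0/9 -> H1 at depth 9
  Q 53.60.32.69: descend 0011010100111100 ; hops seen [H1,H0] ; pick H0
  - 53.48.0.0/12 clear@12
  add 53.0.0.0/8 -> H0 at depth 8
  - 182.148.156.216/32 clear@32
  add 182.148.144.0/20 -> H0 at depth 20
  Q 182.148.156.192: descend 101101101001010010011100110 ; hops seen [H0,H2] ; pick H2
  Q 53.60.185.179: descend 00110101001111001011100110110011 ; hops seen [H0,H1,H0,H1] ; pick H1
  Q 53.0.22.211: descend 0011010100 ; hops seen [H0,H1] ; pick H1
  add 182.148.0.0/16 -> H0 at depth 16
  add 53.60.176.0/20 -> H1 at depth 20
  - 53.0.0.0/8 clear@8
  add 53.60.184.0/22 -> H2 at depth 22
  add 182.148.0.0/16 -> H1 at depth 16
  Q 53.60.179.213: descend 00110101001111001011 ; hops seen [H1,H1] ; pick H1
  Q 182.148.156.192: descend 101101101001010010011100110 ; hops seen [H1,H0,H2] ; pick H2
  - 53.60.184.0/22 clear@22
  add 182.148.156.0/24 -> H0 at depth 24
  add 53.60.185.176/28 -> H1 at depth 28

== LOOKUPS ==
["H0","H0","H2","H0","H1","H0","H2","H1","H1","H1","H2"]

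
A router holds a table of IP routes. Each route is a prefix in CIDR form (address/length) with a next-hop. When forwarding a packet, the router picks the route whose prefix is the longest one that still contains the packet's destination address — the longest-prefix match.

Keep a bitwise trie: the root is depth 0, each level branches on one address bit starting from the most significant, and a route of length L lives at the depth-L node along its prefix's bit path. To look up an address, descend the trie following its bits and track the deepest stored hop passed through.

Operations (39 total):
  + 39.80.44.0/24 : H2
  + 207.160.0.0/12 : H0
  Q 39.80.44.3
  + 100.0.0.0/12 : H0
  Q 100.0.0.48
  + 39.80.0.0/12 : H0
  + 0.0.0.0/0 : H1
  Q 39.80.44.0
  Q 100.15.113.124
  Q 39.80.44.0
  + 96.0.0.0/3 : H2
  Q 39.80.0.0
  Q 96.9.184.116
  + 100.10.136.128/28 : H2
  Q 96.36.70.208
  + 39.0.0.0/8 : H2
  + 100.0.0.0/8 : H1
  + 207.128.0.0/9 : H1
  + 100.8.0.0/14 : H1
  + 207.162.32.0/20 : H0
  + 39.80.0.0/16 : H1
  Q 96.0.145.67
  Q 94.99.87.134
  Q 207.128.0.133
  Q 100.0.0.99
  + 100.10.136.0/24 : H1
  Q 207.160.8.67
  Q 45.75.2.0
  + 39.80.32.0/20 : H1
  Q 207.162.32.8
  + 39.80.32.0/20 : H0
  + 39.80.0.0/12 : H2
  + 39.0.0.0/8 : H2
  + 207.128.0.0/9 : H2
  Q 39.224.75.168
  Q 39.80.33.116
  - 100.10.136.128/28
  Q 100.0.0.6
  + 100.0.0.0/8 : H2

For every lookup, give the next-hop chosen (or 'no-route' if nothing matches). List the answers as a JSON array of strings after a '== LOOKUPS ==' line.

Trace:
  + 39.80.44.0/24 (H2) depth=24
  + 207.160.0.0/12 (H0) depth=12
  ? 39.80.44.3  path d0:-→d1:-→d2:-→d3:-→d4:-→d5:-→d6:-→d7:-→d8:-→d9:-→d10:-→d11:-→d12:-→d13:-→d14:-→d15:-→d16:-→d17:-→d18:-→d19:-→d20:-→d21:-→d22:-→d23:-→d24:H2  best=H2
  + 100.0.0.0/12 (H0) depth=12
  ? 100.0.0.48  path d0:-→d1:-→d2:-→d3:-→d4:-→d5:-→d6:-→d7:-→d8:-→d9:-→d10:-→d11:-→d12:H0  best=H0
  + 39.80.0.0/12 (H0) depth=12
  + 0.0.0.0/0 (H1) depth=0
  ? 39.80.44.0  path d0:H1→d1:-→d2:-→d3:-→d4:-→d5:-→d6:-→d7:-→d8:-→d9:-→d10:-→d11:-→d12:H0→d13:-→d14:-→d15:-→d16:-→d17:-→d18:-→d19:-→d20:-→d21:-→d22:-→d23:-→d24:H2  best=H2
  ? 100.15.113.124  path d0:H1→d1:-→d2:-→d3:-→d4:-→d5:-→d6:-→d7:-→d8:-→d9:-→d10:-→d11:-→d12:H0  best=H0
  ? 39.80.44.0  path d0:H1→d1:-→d2:-→d3:-→d4:-→d5:-→d6:-→d7:-→d8:-→d9:-→d10:-→d11:-→d12:H0→d13:-→d14:-→d15:-→d16:-→d17:-→d18:-→d19:-→d20:-→d21:-→d22:-→d23:-→d24:H2  best=H2
  + 96.0.0.0/3 (H2) depth=3
  ? 39.80.0.0  path d0:H1→d1:-→d2:-→d3:-→d4:-→d5:-→d6:-→d7:-→d8:-→d9:-→d10:-→d11:-→d12:H0→d13:-→d14:-→d15:-→d16:-→d17:-→d18:-  best=H0
  ? 96.9.184.116  path d0:H1→d1:-→d2:-→d3:H2→d4:-→d5:-  best=H2
  + 100.10.136.128/28 (H2) depth=28
  ? 96.36.70.208  path d0:H1→d1:-→d2:-→d3:H2→d4:-→d5:-  best=H2
  + 39.0.0.0/8 (H2) depth=8
  + 100.0.0.0/8 (H1) depth=8
  + 207.128.0.0/9 (H1) depth=9
  + 100.8.0.0/14 (H1) depth=14
  + 207.162.32.0/20 (H0) depth=20
  + 39.80.0.0/16 (H1) depth=16
  ? 96.0.145.67  path d0:H1→d1:-→d2:-→d3:H2→d4:-→d5:-  best=H2
  ? 94.99.87.134  path d0:H1→d1:-→d2:-  best=H1
  ? 207.128.0.133  path d0:H1→d1:-→d2:-→d3:-→d4:-→d5:-→d6:-→d7:-→d8:-→d9:H1→d10:-  best=H1
  ? 100.0.0.99  path d0:H1→d1:-→d2:-→d3:H2→d4:-→d5:-→d6:-→d7:-→d8:H1→d9:-→d10:-→d11:-→d12:H0  best=H0
  + 100.10.136.0/24 (H1) depth=24
  ? 207.160.8.67  path d0:H1→d1:-→d2:-→d3:-→d4:-→d5:-→d6:-→d7:-→d8:-→d9:H1→d10:-→d11:-→d12:H0→d13:-→d14:-  best=H0
  ? 45.75.2.0  path d0:H1→d1:-→d2:-→d3:-→d4:-  best=H1
  + 39.80.32.0/20 (H1) depth=20
  ? 207.162.32.8  path d0:H1→d1:-→d2:-→d3:-→d4:-→d5:-→d6:-→d7:-→d8:-→d9:H1→d10:-→d11:-→d12:H0→d13:-→d14:-→d15:-→d16:-→d17:-→d18:-→d19:-→d20:H0  best=H0
  + 39.80.32.0/20 (H0) depth=20
  + 39.80.0.0/12 (H2) depth=12
  + 39.0.0.0/8 (H2) depth=8
  + 207.128.0.0/9 (H2) depth=9
  ? 39.224.75.168  path d0:H1→d1:-→d2:-→d3:-→d4:-→d5:-→d6:-→d7:-→d8:H2  best=H2
  ? 39.80.33.116  path d0:H1→d1:-→d2:-→d3:-→d4:-→d5:-→d6:-→d7:-→d8:H2→d9:-→d10:-→d11:-→d12:H2→d13:-→d14:-→d15:-→d16:H1→d17:-→d18:-→d19:-→d20:H0  best=H0
  - 100.10.136.128/28 clear@28
  ? 100.0.0.6  path d0:H1→d1:-→d2:-→d3:H2→d4:-→d5:-→d6:-→d7:-→d8:H1→d9:-→d10:-→d11:-→d12:H0  best=H0
  + 100.0.0.0/8 (H2) depth=8

== LOOKUPS ==
["H2","H0","H2","H0","H2","H0","H2","H2","H2","H1","H1","H0","H0","H1","H0","H2","H0","H0"]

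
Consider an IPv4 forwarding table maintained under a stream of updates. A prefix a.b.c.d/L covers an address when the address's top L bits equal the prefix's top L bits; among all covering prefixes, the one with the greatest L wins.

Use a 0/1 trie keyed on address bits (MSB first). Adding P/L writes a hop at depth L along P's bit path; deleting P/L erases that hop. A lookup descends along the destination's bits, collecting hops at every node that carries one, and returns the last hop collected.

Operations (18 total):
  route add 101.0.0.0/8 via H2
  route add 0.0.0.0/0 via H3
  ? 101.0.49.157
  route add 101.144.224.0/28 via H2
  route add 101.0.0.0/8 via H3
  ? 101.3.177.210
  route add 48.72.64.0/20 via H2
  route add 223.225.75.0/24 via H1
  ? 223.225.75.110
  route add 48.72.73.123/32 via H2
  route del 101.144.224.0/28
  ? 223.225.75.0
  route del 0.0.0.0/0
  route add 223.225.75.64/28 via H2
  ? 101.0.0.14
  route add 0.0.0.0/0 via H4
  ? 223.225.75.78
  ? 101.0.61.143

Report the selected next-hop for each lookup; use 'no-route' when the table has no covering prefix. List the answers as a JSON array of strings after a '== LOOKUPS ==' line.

Process each operation:
  add 101.0.0.0/8 -> H2 at depth 8
  add 0.0.0.0/0 -> H3 at depth 0
  Q 101.0.49.157: descend 01100101 ; hops seen [H3,H2] ; pick H2
  add 101.144.224.0/28 -> H2 at depth 28
  add 101.0.0.0/8 -> H3 at depth 8
  Q 101.3.177.210: descend 01100101 ; hops seen [H3,H3] ; pick H3
  add 48.72.64.0/20 -> H2 at depth 20
  add 223.225.75.0/24 -> H1 at depth 24
  Q 223.225.75.110: descend 110111111110000101001011 ; hops seen [H3,H1] ; pick H1
  add 48.72.73.123/32 -> H2 at depth 32
  - 101.144.224.0/28 clear@28
  Q 223.225.75.0: descend 110111111110000101001011 ; hops seen [H3,H1] ; pick H1
  - 0.0.0.0/0 clear@0
  add 223.225.75.64/28 -> H2 at depth 28
  Q 101.0.0.14: descend 01100101 ; hops seen [H3] ; pick H3
  add 0.0.0.0/0 -> H4 at depth 0
  Q 223.225.75.78: descend 1101111111100001010010110100 ; hops seen [H4,H1,H2] ; pick H2
  Q 101.0.61.143: descend 01100101 ; hops seen [H4,H3] ; pick H3

== LOOKUPS ==
["H2","H3","H1","H1","H3","H2","H3"]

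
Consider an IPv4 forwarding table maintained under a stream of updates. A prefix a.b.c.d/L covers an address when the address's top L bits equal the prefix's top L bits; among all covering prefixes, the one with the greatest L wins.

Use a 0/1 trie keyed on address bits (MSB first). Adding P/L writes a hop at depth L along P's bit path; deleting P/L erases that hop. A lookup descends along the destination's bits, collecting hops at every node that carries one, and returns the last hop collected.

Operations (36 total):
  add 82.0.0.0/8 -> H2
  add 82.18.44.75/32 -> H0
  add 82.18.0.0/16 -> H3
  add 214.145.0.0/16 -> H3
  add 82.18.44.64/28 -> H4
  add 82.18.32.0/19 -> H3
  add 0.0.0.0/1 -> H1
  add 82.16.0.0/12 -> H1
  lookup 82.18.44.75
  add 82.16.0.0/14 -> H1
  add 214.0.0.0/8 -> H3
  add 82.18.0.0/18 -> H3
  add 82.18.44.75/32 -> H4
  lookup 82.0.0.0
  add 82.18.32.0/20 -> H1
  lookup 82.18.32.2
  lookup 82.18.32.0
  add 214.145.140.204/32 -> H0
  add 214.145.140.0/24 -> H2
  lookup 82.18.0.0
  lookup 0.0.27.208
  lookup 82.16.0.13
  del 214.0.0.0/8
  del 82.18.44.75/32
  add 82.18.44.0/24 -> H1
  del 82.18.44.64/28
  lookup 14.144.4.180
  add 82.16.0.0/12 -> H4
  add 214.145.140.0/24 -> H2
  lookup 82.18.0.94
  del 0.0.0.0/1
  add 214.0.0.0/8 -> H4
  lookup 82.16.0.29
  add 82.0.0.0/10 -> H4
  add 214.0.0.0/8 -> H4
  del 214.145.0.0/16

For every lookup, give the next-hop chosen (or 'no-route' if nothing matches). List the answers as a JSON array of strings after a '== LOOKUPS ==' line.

Process each operation:
  add 82.0.0.0/8 -> H2 at depth 8
  add 82.18.44.75/32 -> H0 at depth 32
  add 82.18.0.0/16 -> H3 at depth 16
  add 214.145.0.0/16 -> H3 at depth 16
  add 82.18.44.64/28 -> H4 at depth 28
  add 82.18.32.0/19 -> H3 at depth 19
  add 0.0.0.0/1 -> H1 at depth 1
  add 82.16.0.0/12 -> H1 at depth 12
  ? 82.18.44.75  path d0:-→d1:H1→d2:-→d3:-→d4:-→d5:-→d6:-→d7:-→d8:H2→d9:-→d10:-→d11:-→d12:H1→d13:-→d14:-→d15:-→d16:H3→d17:-→d18:-→d19:H3→d20:-→d21:-→d22:-→d23:-→d24:-→d25:-→d26:-→d27:-→d28:H4→d29:-→d30:-→d31:-→d32:H0  best=H0
  add 82.16.0.0/14 -> H1 at depth 14
  add 214.0.0.0/8 -> H3 at depth 8
  add 82.18.0.0/18 -> H3 at depth 18
  add 82.18.44.75/32 -> H4 at depth 32
  ? 82.0.0.0  path d0:-→d1:H1→d2:-→d3:-→d4:-→d5:-→d6:-→d7:-→d8:H2→d9:-→d10:-→d11:-  best=H2
  add 82.18.32.0/20 -> H1 at depth 20
  ? 82.18.32.2  path d0:-→d1:H1→d2:-→d3:-→d4:-→d5:-→d6:-→d7:-→d8:H2→d9:-→d10:-→d11:-→d12:H1→d13:-→d14:H1→d15:-→d16:H3→d17:-→d18:H3→d19:H3→d20:H1  best=H1
  ? 82.18.32.0  path d0:-→d1:H1→d2:-→d3:-→d4:-→d5:-→d6:-→d7:-→d8:H2→d9:-→d10:-→d11:-→d12:H1→d13:-→d14:H1→d15:-→d16:H3→d17:-→d18:H3→d19:H3→d20:H1  best=H1
  add 214.145.140.204/32 -> H0 at depth 32
  add 214.145.140.0/24 -> H2 at depth 24
  ? 82.18.0.0  path d0:-→d1:H1→d2:-→d3:-→d4:-→d5:-→d6:-→d7:-→d8:H2→d9:-→d10:-→d11:-→d12:H1→d13:-→d14:H1→d15:-→d16:H3→d17:-→d18:H3  best=H3
  ? 0.0.27.208  path d0:-→d1:H1  best=H1
  ? 82.16.0.13  path d0:-→d1:H1→d2:-→d3:-→d4:-→d5:-→d6:-→d7:-→d8:H2→d9:-→d10:-→d11:-→d12:H1→d13:-→d14:H1  best=H1
  - 214.0.0.0/8 clear@8
  - 82.18.44.75/32 clear@32
  add 82.18.44.0/24 -> H1 at depth 24
  - 82.18.44.64/28 clear@28
  ? 14.144.4.180  path d0:-→d1:H1  best=H1
  add 82.16.0.0/12 -> H4 at depth 12
  add 214.145.140.0/24 -> H2 at depth 24
  ? 82.18.0.94  path d0:-→d1:H1→d2:-→d3:-→d4:-→d5:-→d6:-→d7:-→d8:H2→d9:-→d10:-→d11:-→d12:H4→d13:-→d14:H1→d15:-→d16:H3→d17:-→d18:H3  best=H3
  - 0.0.0.0/1 clear@1
  add 214.0.0.0/8 -> H4 at depth 8
  ? 82.16.0.29  path d0:-→d1:-→d2:-→d3:-→d4:-→d5:-→d6:-→d7:-→d8:H2→d9:-→d10:-→d11:-→d12:H4→d13:-→d14:H1  best=H1
  add 82.0.0.0/10 -> H4 at depth 10
  add 214.0.0.0/8 -> H4 at depth 8
  - 214.145.0.0/16 clear@16

== LOOKUPS ==
["H0","H2","H1","H1","H3","H1","H1","H1","H3","H1"]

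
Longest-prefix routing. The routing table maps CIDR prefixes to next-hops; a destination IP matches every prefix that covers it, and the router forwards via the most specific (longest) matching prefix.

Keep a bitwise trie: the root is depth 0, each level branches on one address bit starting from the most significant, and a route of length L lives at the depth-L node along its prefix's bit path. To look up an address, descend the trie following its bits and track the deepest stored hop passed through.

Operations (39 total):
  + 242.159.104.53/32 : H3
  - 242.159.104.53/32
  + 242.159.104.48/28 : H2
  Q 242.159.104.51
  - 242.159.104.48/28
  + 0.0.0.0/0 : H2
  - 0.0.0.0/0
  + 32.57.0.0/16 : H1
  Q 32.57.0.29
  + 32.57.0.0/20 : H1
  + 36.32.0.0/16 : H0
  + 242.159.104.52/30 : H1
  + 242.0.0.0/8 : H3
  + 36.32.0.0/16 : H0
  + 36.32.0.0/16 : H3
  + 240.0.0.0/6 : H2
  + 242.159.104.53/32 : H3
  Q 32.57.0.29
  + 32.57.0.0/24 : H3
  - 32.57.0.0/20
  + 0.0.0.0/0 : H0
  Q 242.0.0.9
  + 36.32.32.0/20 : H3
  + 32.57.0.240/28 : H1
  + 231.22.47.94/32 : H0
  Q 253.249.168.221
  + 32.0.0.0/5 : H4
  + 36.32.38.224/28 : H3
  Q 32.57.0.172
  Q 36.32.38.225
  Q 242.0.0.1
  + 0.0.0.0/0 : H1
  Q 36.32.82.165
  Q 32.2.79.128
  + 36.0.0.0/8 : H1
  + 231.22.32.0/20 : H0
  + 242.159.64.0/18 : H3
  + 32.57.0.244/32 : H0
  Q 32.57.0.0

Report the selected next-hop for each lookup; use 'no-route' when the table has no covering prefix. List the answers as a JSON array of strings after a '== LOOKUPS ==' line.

Apply in order:
  add 242.159.104.53/32 -> H3 at depth 32
  del 242.159.104.53/32 (clear depth 32)
  add 242.159.104.48/28 -> H2 at depth 28
  Q 242.159.104.51: descend 11110010100111110110100000110 ; hops seen [H2] ; pick H2
  del 242.159.104.48/28 (clear depth 28)
  add 0.0.0.0/0 -> H2 at depth 0
  del 0.0.0.0/0 (clear depth 0)
  add 32.57.0.0/16 -> H1 at depth 16
  Q 32.57.0.29: descend 0010000000111001 ; hops seen [H1] ; pick H1
  add 32.57.0.0/20 -> H1 at depth 20
  add 36.32.0.0/16 -> H0 at depth 16
  add 242.159.104.52/30 -> H1 at depth 30
  add 242.0.0.0/8 -> H3 at depth 8
  add 36.32.0.0/16 -> H0 at depth 16
  add 36.32.0.0/16 -> H3 at depth 16
  add 240.0.0.0/6 -> H2 at depth 6
  add 242.159.104.53/32 -> H3 at depth 32
  Q 32.57.0.29: descend 00100000001110010000 ; hops seen [H1,H1] ; pick H1
  add 32.57.0.0/24 -> H3 at depth 24
  del 32.57.0.0/20 (clear depth 20)
  add 0.0.0.0/0 -> H0 at depth 0
  Q 242.0.0.9: descend 11110010 ; hops seen [H0,H2,H3] ; pick H3
  add 36.32.32.0/20 -> H3 at depth 20
  add 32.57.0.240/28 -> H1 at depth 28
  add 231.22.47.94/32 -> H0 at depth 32
  Q 253.249.168.221: descend 1111 ; hops seen [H0] ; pick H0
  add 32.0.0.0/5 -> H4 at depth 5
  add 36.32.38.224/28 -> H3 at depth 28
  Q 32.57.0.172: descend 0010000000111001000000001 ; hops seen [H0,H4,H1,H3] ; pick H3
  Q 36.32.38.225: descend 0010010000100000001001101110 ; hops seen [H0,H4,H3,H3,H3] ; pick H3
  Q 242.0.0.1: descend 11110010 ; hops seen [H0,H2,H3] ; pick H3
  add 0.0.0.0/0 -> H1 at depth 0
  Q 36.32.82.165: descend 00100100001000000 ; hops seen [H1,H4,H3] ; pick H3
  Q 32.2.79.128: descend 0010000000 ; hops seen [H1,H4] ; pick H4
  add 36.0.0.0/8 -> H1 at depth 8
  add 231.22.32.0/20 -> H0 at depth 20
  add 242.159.64.0/18 -> H3 at depth 18
  add 32.57.0.244/32 -> H0 at depth 32
  Q 32.57.0.0: descend 001000000011100100000000 ; hops seen [H1,H4,H1,H3] ; pick H3

== LOOKUPS ==
["H2","H1","H1","H3","H0","H3","H3","H3","H3","H4","H3"]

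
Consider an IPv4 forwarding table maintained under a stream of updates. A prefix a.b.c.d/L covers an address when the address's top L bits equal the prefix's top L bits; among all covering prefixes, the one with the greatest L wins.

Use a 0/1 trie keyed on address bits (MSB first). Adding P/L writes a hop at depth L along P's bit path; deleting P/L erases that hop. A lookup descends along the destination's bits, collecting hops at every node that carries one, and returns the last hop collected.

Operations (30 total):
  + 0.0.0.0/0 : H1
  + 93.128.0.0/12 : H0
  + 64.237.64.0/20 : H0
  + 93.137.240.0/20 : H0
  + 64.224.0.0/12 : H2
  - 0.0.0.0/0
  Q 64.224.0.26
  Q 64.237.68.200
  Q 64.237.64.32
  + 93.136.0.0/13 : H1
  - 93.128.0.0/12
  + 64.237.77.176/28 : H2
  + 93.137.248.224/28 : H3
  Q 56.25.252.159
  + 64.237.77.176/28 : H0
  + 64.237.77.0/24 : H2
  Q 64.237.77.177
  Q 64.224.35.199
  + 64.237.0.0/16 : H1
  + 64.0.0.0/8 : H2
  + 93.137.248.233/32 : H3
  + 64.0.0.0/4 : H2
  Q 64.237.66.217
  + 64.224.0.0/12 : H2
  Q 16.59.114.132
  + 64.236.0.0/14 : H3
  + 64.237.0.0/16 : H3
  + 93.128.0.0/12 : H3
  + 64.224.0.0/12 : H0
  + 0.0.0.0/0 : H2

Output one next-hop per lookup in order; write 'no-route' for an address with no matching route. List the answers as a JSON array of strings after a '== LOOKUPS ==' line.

Process each operation:
  + 0.0.0.0/0 (H1) depth=0
  + 93.128.0.0/12 (H0) depth=12
  + 64.237.64.0/20 (H0) depth=20
  + 93.137.240.0/20 (H0) depth=20
  + 64.224.0.0/12 (H2) depth=12
  del 0.0.0.0/0 (clear depth 0)
  ? 64.224.0.26  path d0:-→d1:-→d2:-→d3:-→d4:-→d5:-→d6:-→d7:-→d8:-→d9:-→d10:-→d11:-→d12:H2  best=H2
  ? 64.237.68.200  path d0:-→d1:-→d2:-→d3:-→d4:-→d5:-→d6:-→d7:-→d8:-→d9:-→d10:-→d11:-→d12:H2→d13:-→d14:-→d15:-→d16:-→d17:-→d18:-→d19:-→d20:H0  best=H0
  ? 64.237.64.32  path d0:-→d1:-→d2:-→d3:-→d4:-→d5:-→d6:-→d7:-→d8:-→d9:-→d10:-→d11:-→d12:H2→d13:-→d14:-→d15:-→d16:-→d17:-→d18:-→d19:-→d20:H0  best=H0
  + 93.136.0.0/13 (H1) depth=13
  del 93.128.0.0/12 (clear depth 12)
  + 64.237.77.176/28 (H2) depth=28
  + 93.137.248.224/28 (H3) depth=28
  ? 56.25.252.159  path d0:-→d1:-  best=no-route
  + 64.237.77.176/28 (H0) depth=28
  + 64.237.77.0/24 (H2) depth=24
  ? 64.237.77.177  path d0:-→d1:-→d2:-→d3:-→d4:-→d5:-→d6:-→d7:-→d8:-→d9:-→d10:-→d11:-→d12:H2→d13:-→d14:-→d15:-→d16:-→d17:-→d18:-→d19:-→d20:H0→d21:-→d22:-→d23:-→d24:H2→d25:-→d26:-→d27:-→d28:H0  best=H0
  ? 64.224.35.199  path d0:-→d1:-→d2:-→d3:-→d4:-→d5:-→d6:-→d7:-→d8:-→d9:-→d10:-→d11:-→d12:H2  best=H2
  + 64.237.0.0/16 (H1) depth=16
  + 64.0.0.0/8 (H2) depth=8
  + 93.137.248.233/32 (H3) depth=32
  + 64.0.0.0/4 (H2) depth=4
  ? 64.237.66.217  path d0:-→d1:-→d2:-→d3:-→d4:H2→d5:-→d6:-→d7:-→d8:H2→d9:-→d10:-→d11:-→d12:H2→d13:-→d14:-→d15:-→d16:H1→d17:-→d18:-→d19:-→d20:H0  best=H0
  + 64.224.0.0/12 (H2) depth=12
  ? 16.59.114.132  path d0:-→d1:-  best=no-route
  + 64.236.0.0/14 (H3) depth=14
  + 64.237.0.0/16 (H3) depth=16
  + 93.128.0.0/12 (H3) depth=12
  + 64.224.0.0/12 (H0) depth=12
  + 0.0.0.0/0 (H2) depth=0

== LOOKUPS ==
["H2","H0","H0","no-route","H0","H2","H0","no-route"]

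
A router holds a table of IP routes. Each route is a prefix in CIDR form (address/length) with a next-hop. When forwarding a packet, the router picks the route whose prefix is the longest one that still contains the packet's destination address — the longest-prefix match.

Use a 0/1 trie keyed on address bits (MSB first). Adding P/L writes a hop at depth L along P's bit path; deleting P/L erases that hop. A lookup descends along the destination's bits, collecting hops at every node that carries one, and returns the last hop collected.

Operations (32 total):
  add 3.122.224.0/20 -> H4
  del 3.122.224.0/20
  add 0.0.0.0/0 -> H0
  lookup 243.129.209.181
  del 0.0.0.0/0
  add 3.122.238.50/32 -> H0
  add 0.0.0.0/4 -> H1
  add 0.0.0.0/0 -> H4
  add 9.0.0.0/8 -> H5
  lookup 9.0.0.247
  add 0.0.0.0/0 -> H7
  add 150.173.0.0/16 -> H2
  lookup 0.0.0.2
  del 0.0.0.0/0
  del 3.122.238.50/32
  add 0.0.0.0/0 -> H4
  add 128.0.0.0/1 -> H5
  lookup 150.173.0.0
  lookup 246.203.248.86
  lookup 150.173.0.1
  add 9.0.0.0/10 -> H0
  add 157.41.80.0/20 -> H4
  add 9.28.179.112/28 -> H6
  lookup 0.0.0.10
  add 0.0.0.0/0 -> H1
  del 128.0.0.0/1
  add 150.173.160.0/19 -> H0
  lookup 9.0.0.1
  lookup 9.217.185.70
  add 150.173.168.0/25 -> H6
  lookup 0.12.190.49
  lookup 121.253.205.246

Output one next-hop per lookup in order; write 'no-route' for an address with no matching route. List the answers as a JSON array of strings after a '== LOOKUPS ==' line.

Trace:
  + 3.122.224.0/20 (H4) depth=20
  - 3.122.224.0/20 clear@20
  + 0.0.0.0/0 (H0) depth=0
  ? 243.129.209.181  path d0:H0  best=H0
  - 0.0.0.0/0 clear@0
  + 3.122.238.50/32 (H0) depth=32
  + 0.0.0.0/4 (H1) depth=4
  + 0.0.0.0/0 (H4) depth=0
  + 9.0.0.0/8 (H5) depth=8
  ? 9.0.0.247  path d0:H4→d1:-→d2:-→d3:-→d4:H1→d5:-→d6:-→d7:-→d8:H5  best=H5
  + 0.0.0.0/0 (H7) depth=0
  + 150.173.0.0/16 (H2) depth=16
  ? 0.0.0.2  path d0:H7→d1:-→d2:-→d3:-→d4:H1→d5:-→d6:-  best=H1
  - 0.0.0.0/0 clear@0
  - 3.122.238.50/32 clear@32
  + 0.0.0.0/0 (H4) depth=0
  + 128.0.0.0/1 (H5) depth=1
  ? 150.173.0.0  path d0:H4→d1:H5→d2:-→d3:-→d4:-→d5:-→d6:-→d7:-→d8:-→d9:-→d10:-→d11:-→d12:-→d13:-→d14:-→d15:-→d16:H2  best=H2
  ? 246.203.248.86  path d0:H4→d1:H5  best=H5
  ? 150.173.0.1  path d0:H4→d1:H5→d2:-→d3:-→d4:-→d5:-→d6:-→d7:-→d8:-→d9:-→d10:-→d11:-→d12:-→d13:-→d14:-→d15:-→d16:H2  best=H2
  + 9.0.0.0/10 (H0) depth=10
  + 157.41.80.0/20 (H4) depth=20
  + 9.28.179.112/28 (H6) depth=28
  ? 0.0.0.10  path d0:H4→d1:-→d2:-→d3:-→d4:H1→d5:-→d6:-  best=H1
  + 0.0.0.0/0 (H1) depth=0
  - 128.0.0.0/1 clear@1
  + 150.173.160.0/19 (H0) depth=19
  ? 9.0.0.1  path d0:H1→d1:-→d2:-→d3:-→d4:H1→d5:-→d6:-→d7:-→d8:H5→d9:-→d10:H0→d11:-  best=H0
  ? 9.217.185.70  path d0:H1→d1:-→d2:-→d3:-→d4:H1→d5:-→d6:-→d7:-→d8:H5  best=H5
  + 150.173.168.0/25 (H6) depth=25
  ? 0.12.190.49  path d0:H1→d1:-→d2:-→d3:-→d4:H1→d5:-→d6:-  best=H1
  ? 121.253.205.246  path d0:H1→d1:-  best=H1

== LOOKUPS ==
["H0","H5","H1","H2","H5","H2","H1","H0","H5","H1","H1"]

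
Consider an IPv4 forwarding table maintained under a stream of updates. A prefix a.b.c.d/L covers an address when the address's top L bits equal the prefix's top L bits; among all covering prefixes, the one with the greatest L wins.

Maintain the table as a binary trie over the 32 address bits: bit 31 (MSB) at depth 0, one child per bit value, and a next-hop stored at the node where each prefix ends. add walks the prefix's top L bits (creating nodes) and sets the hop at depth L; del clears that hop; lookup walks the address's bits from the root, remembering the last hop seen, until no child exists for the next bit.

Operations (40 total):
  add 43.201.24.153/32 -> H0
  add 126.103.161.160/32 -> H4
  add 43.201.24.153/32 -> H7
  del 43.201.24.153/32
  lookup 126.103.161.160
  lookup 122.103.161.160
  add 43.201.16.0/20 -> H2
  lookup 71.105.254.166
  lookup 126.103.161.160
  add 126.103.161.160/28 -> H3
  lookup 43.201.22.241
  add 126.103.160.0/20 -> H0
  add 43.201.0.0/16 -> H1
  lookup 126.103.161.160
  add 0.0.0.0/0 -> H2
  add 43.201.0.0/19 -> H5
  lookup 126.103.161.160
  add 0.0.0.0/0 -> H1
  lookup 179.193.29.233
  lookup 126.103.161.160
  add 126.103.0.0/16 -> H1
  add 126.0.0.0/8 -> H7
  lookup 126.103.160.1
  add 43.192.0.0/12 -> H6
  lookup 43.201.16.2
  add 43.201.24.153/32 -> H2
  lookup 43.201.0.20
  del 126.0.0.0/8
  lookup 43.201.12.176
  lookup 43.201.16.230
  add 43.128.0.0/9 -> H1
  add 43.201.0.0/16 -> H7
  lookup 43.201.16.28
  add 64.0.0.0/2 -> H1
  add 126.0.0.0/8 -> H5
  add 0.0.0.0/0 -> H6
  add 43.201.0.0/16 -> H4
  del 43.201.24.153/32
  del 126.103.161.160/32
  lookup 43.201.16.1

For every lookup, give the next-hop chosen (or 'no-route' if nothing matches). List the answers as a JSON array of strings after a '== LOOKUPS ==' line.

Apply in order:
  add 43.201.24.153/32 -> H0 at depth 32
  add 126.103.161.160/32 -> H4 at depth 32
  add 43.201.24.153/32 -> H7 at depth 32
  del 43.201.24.153/32 (clear depth 32)
  lookup 126.103.161.160: bits 01111110011001111010000110100000 walk d0:-→d1:-→d2:-→d3:-→d4:-→d5:-→d6:-→d7:-→d8:-→d9:-→d10:-→d11:-→d12:-→d13:-→d14:-→d15:-→d16:-→d17:-→d18:-→d19:-→d20:-→d21:-→d22:-→d23:-→d24:-→d25:-→d26:-→d27:-→d28:-→d29:-→d30:-→d31:-→d32:H4 -> H4
  lookup 122.103.161.160: bits 01111 walk d0:-→d1:-→d2:-→d3:-→d4:-→d5:- -> no-route
  add 43.201.16.0/20 -> H2 at depth 20
  lookup 71.105.254.166: bits 01 walk d0:-→d1:-→d2:- -> no-route
  lookup 126.103.161.160: bits 01111110011001111010000110100000 walk d0:-→d1:-→d2:-→d3:-→d4:-→d5:-→d6:-→d7:-→d8:-→d9:-→d10:-→d11:-→d12:-→d13:-→d14:-→d15:-→d16:-→d17:-→d18:-→d19:-→d20:-→d21:-→d22:-→d23:-→d24:-→d25:-→d26:-→d27:-→d28:-→d29:-→d30:-→d31:-→d32:H4 -> H4
  add 126.103.161.160/28 -> H3 at depth 28
  lookup 43.201.22.241: bits 00101011110010010001 walk d0:-→d1:-→d2:-→d3:-→d4:-→d5:-→d6:-→d7:-→d8:-→d9:-→d10:-→d11:-→d12:-→d13:-→d14:-→d15:-→d16:-→d17:-→d18:-→d19:-→d20:H2 -> H2
  add 126.103.160.0/20 -> H0 at depth 20
  add 43.201.0.0/16 -> H1 at depth 16
  lookup 126.103.161.160: bits 01111110011001111010000110100000 walk d0:-→d1:-→d2:-→d3:-→d4:-→d5:-→d6:-→d7:-→d8:-→d9:-→d10:-→d11:-→d12:-→d13:-→d14:-→d15:-→d16:-→d17:-→d18:-→d19:-→d20:H0→d21:-→d22:-→d23:-→d24:-→d25:-→d26:-→d27:-→d28:H3→d29:-→d30:-→d31:-→d32:H4 -> H4
  add 0.0.0.0/0 -> H2 at depth 0
  add 43.201.0.0/19 -> H5 at depth 19
  lookup 126.103.161.160: bits 01111110011001111010000110100000 walk d0:H2→d1:-→d2:-→d3:-→d4:-→d5:-→d6:-→d7:-→d8:-→d9:-→d10:-→d11:-→d12:-→d13:-→d14:-→d15:-→d16:-→d17:-→d18:-→d19:-→d20:H0→d21:-→d22:-→d23:-→d24:-→d25:-→d26:-→d27:-→d28:H3→d29:-→d30:-→d31:-→d32:H4 -> H4
  add 0.0.0.0/0 -> H1 at depth 0
  lookup 179.193.29.233: bits ε walk d0:H1 -> H1
  lookup 126.103.161.160: bits 01111110011001111010000110100000 walk d0:H1→d1:-→d2:-→d3:-→d4:-→d5:-→d6:-→d7:-→d8:-→d9:-→d10:-→d11:-→d12:-→d13:-→d14:-→d15:-→d16:-→d17:-→d18:-→d19:-→d20:H0→d21:-→d22:-→d23:-→d24:-→d25:-→d26:-→d27:-→d28:H3→d29:-→d30:-→d31:-→d32:H4 -> H4
  add 126.103.0.0/16 -> H1 at depth 16
  add 126.0.0.0/8 -> H7 at depth 8
  lookup 126.103.160.1: bits 01111110011001111010000 walk d0:H1→d1:-→d2:-→d3:-→d4:-→d5:-→d6:-→d7:-→d8:H7→d9:-→d10:-→d11:-→d12:-→d13:-→d14:-→d15:-→d16:H1→d17:-→d18:-→d19:-→d20:H0→d21:-→d22:-→d23:- -> H0
  add 43.192.0.0/12 -> H6 at depth 12
  lookup 43.201.16.2: bits 00101011110010010001 walk d0:H1→d1:-→d2:-→d3:-→d4:-→d5:-→d6:-→d7:-→d8:-→d9:-→d10:-→d11:-→d12:H6→d13:-→d14:-→d15:-→d16:H1→d17:-→d18:-→d19:H5→d20:H2 -> H2
  add 43.201.24.153/32 -> H2 at depth 32
  lookup 43.201.0.20: bits 0010101111001001000 walk d0:H1→d1:-→d2:-→d3:-→d4:-→d5:-→d6:-→d7:-→d8:-→d9:-→d10:-→d11:-→d12:H6→d13:-→d14:-→d15:-→d16:H1→d17:-→d18:-→d19:H5 -> H5
  del 126.0.0.0/8 (clear depth 8)
  lookup 43.201.12.176: bits 0010101111001001000 walk d0:H1→d1:-→d2:-→d3:-→d4:-→d5:-→d6:-→d7:-→d8:-→d9:-→d10:-→d11:-→d12:H6→d13:-→d14:-→d15:-→d16:H1→d17:-→d18:-→d19:H5 -> H5
  lookup 43.201.16.230: bits 00101011110010010001 walk d0:H1→d1:-→d2:-→d3:-→d4:-→d5:-→d6:-→d7:-→d8:-→d9:-→d10:-→d11:-→d12:H6→d13:-→d14:-→d15:-→d16:H1→d17:-→d18:-→d19:H5→d20:H2 -> H2
  add 43.128.0.0/9 -> H1 at depth 9
  add 43.201.0.0/16 -> H7 at depth 16
  lookup 43.201.16.28: bits 00101011110010010001 walk d0:H1→d1:-→d2:-→d3:-→d4:-→d5:-→d6:-→d7:-→d8:-→d9:H1→d10:-→d11:-→d12:H6→d13:-→d14:-→d15:-→d16:H7→d17:-→d18:-→d19:H5→d20:H2 -> H2
  add 64.0.0.0/2 -> H1 at depth 2
  add 126.0.0.0/8 -> H5 at depth 8
  add 0.0.0.0/0 -> H6 at depth 0
  add 43.201.0.0/16 -> H4 at depth 16
  del 43.201.24.153/32 (clear depth 32)
  del 126.103.161.160/32 (clear depth 32)
  lookup 43.201.16.1: bits 00101011110010010001 walk d0:H6→d1:-→d2:-→d3:-→d4:-→d5:-→d6:-→d7:-→d8:-→d9:H1→d10:-→d11:-→d12:H6→d13:-→d14:-→d15:-→d16:H4→d17:-→d18:-→d19:H5→d20:H2 -> H2

== LOOKUPS ==
["H4","no-route","no-route","H4","H2","H4","H4","H1","H4","H0","H2","H5","H5","H2","H2","H2"]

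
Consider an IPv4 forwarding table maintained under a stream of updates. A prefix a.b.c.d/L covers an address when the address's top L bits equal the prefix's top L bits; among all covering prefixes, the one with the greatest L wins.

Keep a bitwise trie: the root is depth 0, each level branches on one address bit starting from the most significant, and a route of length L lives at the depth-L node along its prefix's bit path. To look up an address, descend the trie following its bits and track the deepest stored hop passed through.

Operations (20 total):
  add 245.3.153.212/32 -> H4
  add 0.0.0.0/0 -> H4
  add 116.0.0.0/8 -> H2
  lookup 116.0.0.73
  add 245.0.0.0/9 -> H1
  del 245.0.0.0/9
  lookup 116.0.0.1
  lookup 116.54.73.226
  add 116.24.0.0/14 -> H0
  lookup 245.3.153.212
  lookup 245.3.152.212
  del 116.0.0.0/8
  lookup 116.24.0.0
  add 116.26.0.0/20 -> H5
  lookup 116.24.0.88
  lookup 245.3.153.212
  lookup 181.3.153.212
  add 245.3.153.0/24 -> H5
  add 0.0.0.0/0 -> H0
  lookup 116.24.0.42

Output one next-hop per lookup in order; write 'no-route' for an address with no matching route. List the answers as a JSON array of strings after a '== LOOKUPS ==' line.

Trace:
  add 245.3.153.212/32 -> H4 at depth 32
  add 0.0.0.0/0 -> H4 at depth 0
  add 116.0.0.0/8 -> H2 at depth 8
  Q 116.0.0.73: descend 01110100 ; hops seen [H4,H2] ; pick H2
  add 245.0.0.0/9 -> H1 at depth 9
  - 245.0.0.0/9 clear@9
  Q 116.0.0.1: descend 01110100 ; hops seen [H4,H2] ; pick H2
  Q 116.54.73.226: descend 01110100 ; hops seen [H4,H2] ; pick H2
  add 116.24.0.0/14 -> H0 at depth 14
  Q 245.3.153.212: descend 11110101000000111001100111010100 ; hops seen [H4,H4] ; pick H4
  Q 245.3.152.212: descend 11110101000000111001100 ; hops seen [H4] ; pick H4
  - 116.0.0.0/8 clear@8
  Q 116.24.0.0: descend 01110100000110 ; hops seen [H4,H0] ; pick H0
  add 116.26.0.0/20 -> H5 at depth 20
  Q 116.24.0.88: descend 01110100000110 ; hops seen [H4,H0] ; pick H0
  Q 245.3.153.212: descend 11110101000000111001100111010100 ; hops seen [H4,H4] ; pick H4
  Q 181.3.153.212: descend 1 ; hops seen [H4] ; pick H4
  add 245.3.153.0/24 -> H5 at depth 24
  add 0.0.0.0/0 -> H0 at depth 0
  Q 116.24.0.42: descend 01110100000110 ; hops seen [H0,H0] ; pick H0

== LOOKUPS ==
["H2","H2","H2","H4","H4","H0","H0","H4","H4","H0"]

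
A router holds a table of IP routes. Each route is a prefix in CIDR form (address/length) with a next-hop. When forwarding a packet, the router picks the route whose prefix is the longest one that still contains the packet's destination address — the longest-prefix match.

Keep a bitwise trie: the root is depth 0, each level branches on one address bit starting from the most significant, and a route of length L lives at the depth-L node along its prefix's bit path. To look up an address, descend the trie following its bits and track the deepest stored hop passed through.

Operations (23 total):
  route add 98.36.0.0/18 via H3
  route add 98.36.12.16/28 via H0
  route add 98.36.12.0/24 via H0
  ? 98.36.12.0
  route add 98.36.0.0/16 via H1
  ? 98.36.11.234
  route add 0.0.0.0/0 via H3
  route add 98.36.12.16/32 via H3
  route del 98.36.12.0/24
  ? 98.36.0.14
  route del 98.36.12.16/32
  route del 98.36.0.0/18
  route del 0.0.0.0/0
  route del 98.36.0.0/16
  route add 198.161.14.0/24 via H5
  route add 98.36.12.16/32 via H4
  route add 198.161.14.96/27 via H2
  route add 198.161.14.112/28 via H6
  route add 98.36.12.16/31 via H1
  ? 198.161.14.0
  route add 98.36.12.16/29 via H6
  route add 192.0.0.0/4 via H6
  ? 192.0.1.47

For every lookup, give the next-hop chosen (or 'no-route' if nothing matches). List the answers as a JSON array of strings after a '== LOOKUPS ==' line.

Process each operation:
  + 98.36.0.0/18 (H3) depth=18
  + 98.36.12.16/28 (H0) depth=28
  + 98.36.12.0/24 (H0) depth=24
  lookup 98.36.12.0: bits 011000100010010000001100000 walk d0:-→d1:-→d2:-→d3:-→d4:-→d5:-→d6:-→d7:-→d8:-→d9:-→d10:-→d11:-→d12:-→d13:-→d14:-→d15:-→d16:-→d17:-→d18:H3→d19:-→d20:-→d21:-→d22:-→d23:-→d24:H0→d25:-→d26:-→d27:- -> H0
  + 98.36.0.0/16 (H1) depth=16
  lookup 98.36.11.234: bits 011000100010010000001 walk d0:-→d1:-→d2:-→d3:-→d4:-→d5:-→d6:-→d7:-→d8:-→d9:-→d10:-→d11:-→d12:-→d13:-→d14:-→d15:-→d16:H1→d17:-→d18:H3→d19:-→d20:-→d21:- -> H3
  + 0.0.0.0/0 (H3) depth=0
  + 98.36.12.16/32 (H3) depth=32
  - 98.36.12.0/24 clear@24
  lookup 98.36.0.14: bits 01100010001001000000 walk d0:H3→d1:-→d2:-→d3:-→d4:-→d5:-→d6:-→d7:-→d8:-→d9:-→d10:-→d11:-→d12:-→d13:-→d14:-→d15:-→d16:H1→d17:-→d18:H3→d19:-→d20:- -> H3
  - 98.36.12.16/32 clear@32
  - 98.36.0.0/18 clear@18
  - 0.0.0.0/0 clear@0
  - 98.36.0.0/16 clear@16
  + 198.161.14.0/24 (H5) depth=24
  + 98.36.12.16/32 (H4) depth=32
  + 198.161.14.96/27 (H2) depth=27
  + 198.161.14.112/28 (H6) depth=28
  + 98.36.12.16/31 (H1) depth=31
  lookup 198.161.14.0: bits 1100011010100001000011100 walk d0:-→d1:-→d2:-→d3:-→d4:-→d5:-→d6:-→d7:-→d8:-→d9:-→d10:-→d11:-→d12:-→d13:-→d14:-→d15:-→d16:-→d17:-→d18:-→d19:-→d20:-→d21:-→d22:-→d23:-→d24:H5→d25:- -> H5
  + 98.36.12.16/29 (H6) depth=29
  + 192.0.0.0/4 (H6) depth=4
  lookup 192.0.1.47: bits 11000 walk d0:-→d1:-→d2:-→d3:-→d4:H6→d5:- -> H6

== LOOKUPS ==
["H0","H3","H3","H5","H6"]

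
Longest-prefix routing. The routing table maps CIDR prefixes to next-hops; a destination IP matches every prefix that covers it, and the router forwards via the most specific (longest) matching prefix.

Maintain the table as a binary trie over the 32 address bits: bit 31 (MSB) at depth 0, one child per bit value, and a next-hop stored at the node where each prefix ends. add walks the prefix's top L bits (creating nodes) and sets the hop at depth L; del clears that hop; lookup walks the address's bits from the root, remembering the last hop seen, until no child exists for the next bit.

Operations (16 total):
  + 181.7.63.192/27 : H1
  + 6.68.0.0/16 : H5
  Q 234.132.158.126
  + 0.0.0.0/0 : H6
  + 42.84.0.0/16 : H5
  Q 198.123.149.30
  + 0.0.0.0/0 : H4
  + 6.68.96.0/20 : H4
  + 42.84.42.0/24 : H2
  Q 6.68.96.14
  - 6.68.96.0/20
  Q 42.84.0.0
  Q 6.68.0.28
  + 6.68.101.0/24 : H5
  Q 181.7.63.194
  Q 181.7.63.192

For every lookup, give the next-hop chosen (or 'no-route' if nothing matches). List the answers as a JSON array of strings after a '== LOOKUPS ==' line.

Trace:
  add 181.7.63.192/27 -> H1 at depth 27
  add 6.68.0.0/16 -> H5 at depth 16
  lookup 234.132.158.126: bits 1 walk d0:-→d1:- -> no-route
  add 0.0.0.0/0 -> H6 at depth 0
  add 42.84.0.0/16 -> H5 at depth 16
  lookup 198.123.149.30: bits 1 walk d0:H6→d1:- -> H6
  add 0.0.0.0/0 -> H4 at depth 0
  add 6.68.96.0/20 -> H4 at depth 20
  add 42.84.42.0/24 -> H2 at depth 24
  lookup 6.68.96.14: bits 00000110010001000110 walk d0:H4→d1:-→d2:-→d3:-→d4:-→d5:-→d6:-→d7:-→d8:-→d9:-→d10:-→d11:-→d12:-→d13:-→d14:-→d15:-→d16:H5→d17:-→d18:-→d19:-→d20:H4 -> H4
  - 6.68.96.0/20 clear@20
  lookup 42.84.0.0: bits 001010100101010000 walk d0:H4→d1:-→d2:-→d3:-→d4:-→d5:-→d6:-→d7:-→d8:-→d9:-→d10:-→d11:-→d12:-→d13:-→d14:-→d15:-→d16:H5→d17:-→d18:- -> H5
  lookup 6.68.0.28: bits 00000110010001000 walk d0:H4→d1:-→d2:-→d3:-→d4:-→d5:-→d6:-→d7:-→d8:-→d9:-→d10:-→d11:-→d12:-→d13:-→d14:-→d15:-→d16:H5→d17:- -> H5
  add 6.68.101.0/24 -> H5 at depth 24
  lookup 181.7.63.194: bits 101101010000011100111111110 walk d0:H4→d1:-→d2:-→d3:-→d4:-→d5:-→d6:-→d7:-→d8:-→d9:-→d10:-→d11:-→d12:-→d13:-→d14:-→d15:-→d16:-→d17:-→d18:-→d19:-→d20:-→d21:-→d22:-→d23:-→d24:-→d25:-→d26:-→d27:H1 -> H1
  lookup 181.7.63.192: bits 101101010000011100111111110 walk d0:H4→d1:-→d2:-→d3:-→d4:-→d5:-→d6:-→d7:-→d8:-→d9:-→d10:-→d11:-→d12:-→d13:-→d14:-→d15:-→d16:-→d17:-→d18:-→d19:-→d20:-→d21:-→d22:-→d23:-→d24:-→d25:-→d26:-→d27:H1 -> H1

== LOOKUPS ==
["no-route","H6","H4","H5","H5","H1","H1"]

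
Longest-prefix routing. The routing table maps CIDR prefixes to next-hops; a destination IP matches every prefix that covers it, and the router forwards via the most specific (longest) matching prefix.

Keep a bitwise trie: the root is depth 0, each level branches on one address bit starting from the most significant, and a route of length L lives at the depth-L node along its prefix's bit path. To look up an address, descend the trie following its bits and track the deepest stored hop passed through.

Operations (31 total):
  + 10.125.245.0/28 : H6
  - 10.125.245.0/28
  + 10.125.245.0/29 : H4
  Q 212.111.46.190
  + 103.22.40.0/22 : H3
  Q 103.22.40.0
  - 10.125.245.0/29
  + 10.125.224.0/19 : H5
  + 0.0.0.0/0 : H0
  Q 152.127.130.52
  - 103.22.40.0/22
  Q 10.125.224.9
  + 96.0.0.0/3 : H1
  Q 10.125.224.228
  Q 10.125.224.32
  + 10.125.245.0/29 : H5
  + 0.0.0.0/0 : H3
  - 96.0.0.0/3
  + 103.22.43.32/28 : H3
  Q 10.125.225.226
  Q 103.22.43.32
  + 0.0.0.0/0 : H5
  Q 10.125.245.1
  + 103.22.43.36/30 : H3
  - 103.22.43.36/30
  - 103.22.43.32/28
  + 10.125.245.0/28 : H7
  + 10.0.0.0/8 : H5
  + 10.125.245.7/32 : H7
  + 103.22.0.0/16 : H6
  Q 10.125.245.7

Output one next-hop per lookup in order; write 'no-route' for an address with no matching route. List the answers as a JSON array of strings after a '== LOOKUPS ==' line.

Trace:
  + 10.125.245.0/28 (H6) depth=28
  - 10.125.245.0/28 clear@28
  + 10.125.245.0/29 (H4) depth=29
  ? 212.111.46.190  path d0:-  best=no-route
  + 103.22.40.0/22 (H3) depth=22
  ? 103.22.40.0  path d0:-→d1:-→d2:-→d3:-→d4:-→d5:-→d6:-→d7:-→d8:-→d9:-→d10:-→d11:-→d12:-→d13:-→d14:-→d15:-→d16:-→d17:-→d18:-→d19:-→d20:-→d21:-→d22:H3  best=H3
  - 10.125.245.0/29 clear@29
  + 10.125.224.0/19 (H5) depth=19
  + 0.0.0.0/0 (H0) depth=0
  ? 152.127.130.52  path d0:H0  best=H0
  - 103.22.40.0/22 clear@22
  ? 10.125.224.9  path d0:H0→d1:-→d2:-→d3:-→d4:-→d5:-→d6:-→d7:-→d8:-→d9:-→d10:-→d11:-→d12:-→d13:-→d14:-→d15:-→d16:-→d17:-→d18:-→d19:H5  best=H5
  + 96.0.0.0/3 (H1) depth=3
  ? 10.125.224.228  path d0:H0→d1:-→d2:-→d3:-→d4:-→d5:-→d6:-→d7:-→d8:-→d9:-→d10:-→d11:-→d12:-→d13:-→d14:-→d15:-→d16:-→d17:-→d18:-→d19:H5  best=H5
  ? 10.125.224.32  path d0:H0→d1:-→d2:-→d3:-→d4:-→d5:-→d6:-→d7:-→d8:-→d9:-→d10:-→d11:-→d12:-→d13:-→d14:-→d15:-→d16:-→d17:-→d18:-→d19:H5  best=H5
  + 10.125.245.0/29 (H5) depth=29
  + 0.0.0.0/0 (H3) depth=0
  - 96.0.0.0/3 clear@3
  + 103.22.43.32/28 (H3) depth=28
  ? 10.125.225.226  path d0:H3→d1:-→d2:-→d3:-→d4:-→d5:-→d6:-→d7:-→d8:-→d9:-→d10:-→d11:-→d12:-→d13:-→d14:-→d15:-→d16:-→d17:-→d18:-→d19:H5  best=H5
  ? 103.22.43.32  path d0:H3→d1:-→d2:-→d3:-→d4:-→d5:-→d6:-→d7:-→d8:-→d9:-→d10:-→d11:-→d12:-→d13:-→d14:-→d15:-→d16:-→d17:-→d18:-→d19:-→d20:-→d21:-→d22:-→d23:-→d24:-→d25:-→d26:-→d27:-→d28:H3  best=H3
  + 0.0.0.0/0 (H5) depth=0
  ? 10.125.245.1  path d0:H5→d1:-→d2:-→d3:-→d4:-→d5:-→d6:-→d7:-→d8:-→d9:-→d10:-→d11:-→d12:-→d13:-→d14:-→d15:-→d16:-→d17:-→d18:-→d19:H5→d20:-→d21:-→d22:-→d23:-→d24:-→d25:-→d26:-→d27:-→d28:-→d29:H5  best=H5
  + 103.22.43.36/30 (H3) depth=30
  - 103.22.43.36/30 clear@30
  - 103.22.43.32/28 clear@28
  + 10.125.245.0/28 (H7) depth=28
  + 10.0.0.0/8 (H5) depth=8
  + 10.125.245.7/32 (H7) depth=32
  + 103.22.0.0/16 (H6) depth=16
  ? 10.125.245.7  path d0:H5→d1:-→d2:-→d3:-→d4:-→d5:-→d6:-→d7:-→d8:H5→d9:-→d10:-→d11:-→d12:-→d13:-→d14:-→d15:-→d16:-→d17:-→d18:-→d19:H5→d20:-→d21:-→d22:-→d23:-→d24:-→d25:-→d26:-→d27:-→d28:H7→d29:H5→d30:-→d31:-→d32:H7  best=H7

== LOOKUPS ==
["no-route","H3","H0","H5","H5","H5","H5","H3","H5","H7"]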